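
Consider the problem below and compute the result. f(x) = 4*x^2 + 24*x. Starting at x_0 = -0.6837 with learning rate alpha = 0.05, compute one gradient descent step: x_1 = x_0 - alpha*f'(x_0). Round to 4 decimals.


We compute the gradient at x_0 and apply the update.
f'(x) = 8*x + 24
f'(-0.6837) = 8*-0.6837 + 24 = 18.5304
x_1 = -0.6837 - 0.05*18.5304 = -1.6102


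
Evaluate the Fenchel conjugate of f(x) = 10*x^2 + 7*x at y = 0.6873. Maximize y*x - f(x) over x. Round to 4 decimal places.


f*(y) = sup_x {y*x - a*x^2 - b*x} = sup_x {(y-b)*x - a*x^2}
FOC: (y - b) - 2a*x = 0 => x* = (y - b)/(2a)
x* = (0.6873 - 7)/(2*10) = -0.3156
f*(0.6873) = (y-b)^2/(4a) = (0.6873 - 7)^2/(4*10)
= 39.8502/40 = 0.9963


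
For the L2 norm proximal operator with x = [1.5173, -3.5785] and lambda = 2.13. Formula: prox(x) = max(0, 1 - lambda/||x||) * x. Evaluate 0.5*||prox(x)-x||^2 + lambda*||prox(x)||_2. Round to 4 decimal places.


Step 1: Compute ||x||.
||x|| = 3.8869
Step 2: Compute scaling factor.
scale = max(0, 1 - 2.13/3.8869) = 0.452
Step 3: prox(x) = [0.6858, -1.6175]
||prox(x)|| = 1.7569
Step 4: Proximal objective.
0.5*||prox-x||^2 = 2.2685
lambda*||prox|| = 3.7422
Total = 6.0106


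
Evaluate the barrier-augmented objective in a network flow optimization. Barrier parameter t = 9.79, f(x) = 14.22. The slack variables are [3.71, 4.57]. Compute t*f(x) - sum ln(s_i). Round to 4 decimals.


Step 1: Compute log-barrier.
ln values: [1.311, 1.5195]
phi = -(1.311 + 1.5195) = -2.8305
Step 2: Compute augmented objective.
t*f(x) = 9.79*14.22 = 139.2138
Total = 139.2138 - 2.8305 = 136.3833


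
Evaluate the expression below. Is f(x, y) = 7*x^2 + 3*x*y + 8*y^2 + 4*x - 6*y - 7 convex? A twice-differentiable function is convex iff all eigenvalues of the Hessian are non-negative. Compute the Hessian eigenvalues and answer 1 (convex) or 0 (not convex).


The Hessian of f(x,y) = 7*x^2 + 3*x*y + 8*y^2 + 4*x - 6*y - 7 is:
H = [[14, 3], [3, 16]]
Trace = 14 + 16 = 30
Determinant = 14*16 - (3)^2 = 215
Discriminant = (30)^2 - 4*215 = 40.0
Eigenvalues: lambda_1 = 11.8377, lambda_2 = 18.1623
The function is convex.

1


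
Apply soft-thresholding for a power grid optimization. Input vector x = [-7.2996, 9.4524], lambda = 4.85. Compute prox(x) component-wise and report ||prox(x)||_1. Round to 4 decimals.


Soft-thresholding with lambda = 4.85:
prox(-7.2996) = sign(-7.2996)*max(|-7.2996| - 4.85, 0) = -2.4496
prox(9.4524) = sign(9.4524)*max(|9.4524| - 4.85, 0) = 4.6024
prox(x) = [-2.4496, 4.6024]
||prox(x)||_1 = 2.4496 + 4.6024 = 7.052


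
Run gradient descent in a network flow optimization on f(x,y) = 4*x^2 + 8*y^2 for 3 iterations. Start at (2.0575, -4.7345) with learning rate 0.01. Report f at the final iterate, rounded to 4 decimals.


Gradient descent on f(x,y) = 4*x^2 + 8*y^2.
Starting point: (2.0575, -4.7345), alpha = 0.01
Step 1: grad_x = 2*4*2.0575 = 16.46, grad_y = 2*8*-4.7345 = -75.752
  x_1 = 2.0575 - 0.01*16.46 = 1.8929
  y_1 = -4.7345 - 0.01*-75.752 = -3.977
Step 2: grad_x = 2*4*1.8929 = 15.1432, grad_y = 2*8*-3.977 = -63.6317
  x_2 = 1.8929 - 0.01*15.1432 = 1.7415
  y_2 = -3.977 - 0.01*-63.6317 = -3.3407
Step 3: grad_x = 2*4*1.7415 = 13.9317, grad_y = 2*8*-3.3407 = -53.4506
  x_3 = 1.7415 - 0.01*13.9317 = 1.6022
  y_3 = -3.3407 - 0.01*-53.4506 = -2.8062
f(1.6022, -2.8062) = 4*1.6022^2 + 8*(-2.8062)^2 = 73.2637


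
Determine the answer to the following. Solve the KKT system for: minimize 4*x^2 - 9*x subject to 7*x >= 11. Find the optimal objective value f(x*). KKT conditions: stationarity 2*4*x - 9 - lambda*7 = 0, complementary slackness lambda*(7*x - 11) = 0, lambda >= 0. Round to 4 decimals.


Step 1: Try lambda = 0 (constraint inactive).
x_unc = 9/(2*4) = 1.125
Check: 7*1.125 = 7.875 < 11 -- violated!
Step 2: Constraint must be active: 7*x = 11
x* = 11/7 = 1.5714 (rounded; the exact value 11/7 is used below)
lambda = (2*4*(11/7) - 9)/7 = 0.5102
Step 3: Compute optimal value.
f(x*) = 4*(11/7)^2 - 9*(11/7) = -4.2653


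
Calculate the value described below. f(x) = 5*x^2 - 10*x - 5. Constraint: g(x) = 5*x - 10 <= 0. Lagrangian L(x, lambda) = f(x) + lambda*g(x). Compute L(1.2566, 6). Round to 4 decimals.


Step 1: Evaluate f(x).
f(1.2566) = 5*1.2566^2 - 10*1.2566 - 5 = -9.6708
Step 2: Evaluate g(x).
g(1.2566) = 5*1.2566 - 10 = -3.717
Step 3: Compute Lagrangian.
L = -9.6708 + 6*-3.717 = -31.9728


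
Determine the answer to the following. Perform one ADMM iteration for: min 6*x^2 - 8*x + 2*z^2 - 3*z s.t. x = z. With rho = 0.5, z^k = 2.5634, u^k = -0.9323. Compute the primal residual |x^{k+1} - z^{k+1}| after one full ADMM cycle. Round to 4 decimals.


ADMM iteration with rho = 0.5, z^k = 2.5634, u^k = -0.9323
Step 1: x-update.
Minimize 6*x^2 - 8*x + (0.5/2)*(x - 2.5634 - 0.9323)^2
FOC: (2*6 + 0.5)*x = 8 + 0.5*(2.5634 + 0.9323)
x^{k+1} = 0.7798
Step 2: z-update.
Minimize 2*z^2 - 3*z + (0.5/2)*(0.7798 - z - 0.9323)^2
FOC: (2*2 + 0.5)*z = 3 + 0.5*(0.7798 - 0.9323)
z^{k+1} = 0.6497
Step 3: u-update.
u^{k+1} = -0.9323 + 0.7798 - 0.6497 = -0.8022
Step 4: Primal residual = |0.7798 - 0.6497| = 0.1301


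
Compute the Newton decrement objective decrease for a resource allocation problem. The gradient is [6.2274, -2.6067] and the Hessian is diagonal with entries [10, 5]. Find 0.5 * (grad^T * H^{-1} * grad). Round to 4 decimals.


Step 1: H is diagonal, so H^(-1) * g = [0.6227, -0.5213].
Step 2: g^T H^(-1) g = sum_i g_i^2 / H_ii
  = (6.2274)^2/10 + (-2.6067)^2/5
  = 3.8781 + 1.359 = 5.237
Step 3: Objective decrease = 0.5 * g^T H^(-1) g = 2.6185


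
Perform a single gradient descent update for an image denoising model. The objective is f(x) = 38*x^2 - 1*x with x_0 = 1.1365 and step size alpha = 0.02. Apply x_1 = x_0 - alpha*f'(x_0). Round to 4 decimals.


We compute the gradient at x_0 and apply the update.
f'(x) = 76*x - 1
f'(1.1365) = 76*1.1365 - 1 = 85.374
x_1 = 1.1365 - 0.02*85.374 = -0.571


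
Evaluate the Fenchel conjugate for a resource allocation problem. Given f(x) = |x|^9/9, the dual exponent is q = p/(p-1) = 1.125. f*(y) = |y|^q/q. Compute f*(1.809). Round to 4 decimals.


The conjugate exponent q satisfies 1/p + 1/q = 1.
p = 9, so q = 9/(9 - 1) = 1.125
|y|^q = 1.809^1.125 = 1.9481
f*(1.809) = 1.9481 / 1.125 = 1.7317


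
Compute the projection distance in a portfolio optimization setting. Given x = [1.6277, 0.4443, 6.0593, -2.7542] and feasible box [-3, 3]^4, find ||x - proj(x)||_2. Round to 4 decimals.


Project each component onto [-3, 3].
clip(1.6277) = 1.6277, clip(0.4443) = 0.4443, clip(6.0593) = 3.0, clip(-2.7542) = -2.7542
Projection = [1.6277, 0.4443, 3.0, -2.7542]
Squared diffs: [0.0, 0.0, 9.3593, 0.0]
Distance = sqrt(9.3593) = 3.0593


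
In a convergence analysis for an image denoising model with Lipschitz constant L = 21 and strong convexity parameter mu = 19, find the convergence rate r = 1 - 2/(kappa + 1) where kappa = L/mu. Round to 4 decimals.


Step 1: Compute the condition number.
kappa = L/mu = 21/19 = 1.1053
Step 2: Compute the convergence rate.
r = 1 - 2/(kappa + 1) = 1 - 2*mu/(L + mu) = (L - mu)/(L + mu) = 2/40 = 0.05


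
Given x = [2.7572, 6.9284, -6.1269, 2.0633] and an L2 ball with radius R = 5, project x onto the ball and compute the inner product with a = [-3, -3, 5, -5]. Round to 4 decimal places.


Step 1: Compute ||x|| (intermediates to 6 decimals).
||x|| = sqrt(2.7572^2 + 6.9284^2 + (-6.1269)^2 + 2.0633^2) = 9.869194
Step 2: Project.
Since ||x|| > R, scale = R/||x|| = 5/9.869194 = 0.506627, proj(x) = scale * x
proj(x) = [1.396872, 3.510115, -3.104053, 1.045323]
Step 3: Dot product.
a^T * proj(x) = -3*1.396872 - 3*3.510115 + 5*(-3.104053) - 5*1.045323 = -35.4678


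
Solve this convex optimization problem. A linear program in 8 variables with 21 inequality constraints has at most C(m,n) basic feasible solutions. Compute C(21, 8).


Each vertex corresponds to some choice of n active constraints out of m, so the number of vertices is at most C(m, n) = m! / (n!(m-n)!).
m = 21, n = 8
Numerator: 21 * 20 * 19 * 18 * 17 * 16 * 15 * 14
Denominator: 8! = 40320
C(21, 8) = 203490


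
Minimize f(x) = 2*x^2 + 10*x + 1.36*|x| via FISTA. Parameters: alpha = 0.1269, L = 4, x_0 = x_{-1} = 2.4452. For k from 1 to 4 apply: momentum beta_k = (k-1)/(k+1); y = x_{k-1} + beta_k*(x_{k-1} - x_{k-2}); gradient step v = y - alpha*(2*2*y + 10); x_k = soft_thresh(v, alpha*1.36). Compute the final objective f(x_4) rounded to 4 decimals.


FISTA on f(x) = 2*x^2 + 10*x + 1.36*|x|
L = 4, alpha = 0.1269
Iteration 1: beta = 0.0, y = 2.4452 + 0.0*(2.4452 - 2.4452) = 2.4452
  grad(y) = 19.7808, v = y - alpha*grad = -0.065
  prox(v) = soft_thresh(-0.065, 0.1726) = 0.0
Iteration 2: beta = 0.3333, y = 0.0 + 0.3333*(0.0 - 2.4452) = -0.8151
  grad(y) = 6.7397, v = y - alpha*grad = -1.6703
  prox(v) = soft_thresh(-1.6703, 0.1726) = -1.4978
Iteration 3: beta = 0.5, y = -1.4978 + 0.5*(-1.4978 - 0.0) = -2.2466
  grad(y) = 1.0135, v = y - alpha*grad = -2.3752
  prox(v) = soft_thresh(-2.3752, 0.1726) = -2.2027
Iteration 4: beta = 0.6, y = -2.2027 + 0.6*(-2.2027 + 1.4978) = -2.6256
  grad(y) = -0.5024, v = y - alpha*grad = -2.5618
  prox(v) = soft_thresh(-2.5618, 0.1726) = -2.3893
f(x_4) = 2*(-2.3893)^2 + 10*(-2.3893) + 1.36*|-2.3893| = -9.2261


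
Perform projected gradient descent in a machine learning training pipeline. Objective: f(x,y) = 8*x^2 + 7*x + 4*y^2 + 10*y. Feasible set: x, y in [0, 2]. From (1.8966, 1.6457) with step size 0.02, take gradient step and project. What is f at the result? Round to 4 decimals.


Step 1: Compute gradient at (1.8966, 1.6457).
grad_x = 2*8*1.8966 + 7 = 37.3456
grad_y = 2*4*1.6457 + 10 = 23.1656
Step 2: Gradient step.
x_raw = 1.8966 - 0.02*37.3456 = 1.1497
y_raw = 1.6457 - 0.02*23.1656 = 1.1824
Step 3: Project onto [0, 2].
x_proj = clip(1.1497) = 1.1497
y_proj = clip(1.1824) = 1.1824
Step 4: Evaluate f.
f(1.1497, 1.1824) = 36.0381


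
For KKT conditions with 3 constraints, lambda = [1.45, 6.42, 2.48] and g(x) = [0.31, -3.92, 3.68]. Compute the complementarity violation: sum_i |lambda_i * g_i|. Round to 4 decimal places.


KKT complementary slackness check:
lambda_1 * g_1 = 1.45 * 0.31 = 0.4495
lambda_2 * g_2 = 6.42 * -3.92 = -25.1664
lambda_3 * g_3 = 2.48 * 3.68 = 9.1264
Total violation = 0.4495 + 25.1664 + 9.1264 = 34.7423


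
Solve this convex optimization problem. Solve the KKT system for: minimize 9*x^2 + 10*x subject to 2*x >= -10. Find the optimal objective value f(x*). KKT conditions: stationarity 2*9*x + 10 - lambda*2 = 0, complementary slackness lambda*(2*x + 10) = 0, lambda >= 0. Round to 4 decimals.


Step 1: Try lambda = 0 (constraint inactive).
Stationarity: 2*9*x + 10 = 0
x* = -10/(2*9) = -5/9 = -0.5556 (rounded; the exact value -5/9 is used below)
Check constraint: 2*-0.5556 = -1.1112 >= -10 -- satisfied.
Step 2: Compute optimal value.
f(x*) = 9*(-5/9)^2 + 10*(-5/9) = -2.7778


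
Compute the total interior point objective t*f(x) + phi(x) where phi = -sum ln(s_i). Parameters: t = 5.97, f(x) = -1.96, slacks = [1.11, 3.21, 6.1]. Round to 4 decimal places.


Step 1: Compute log-barrier.
ln values: [0.1044, 1.1663, 1.8083]
phi = -(0.1044 + 1.1663 + 1.8083) = -3.0789
Step 2: Compute augmented objective.
t*f(x) = 5.97*-1.96 = -11.7012
Total = -11.7012 - 3.0789 = -14.7801


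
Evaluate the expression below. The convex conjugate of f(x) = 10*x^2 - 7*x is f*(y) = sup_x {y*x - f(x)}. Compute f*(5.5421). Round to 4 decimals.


f*(y) = sup_x {y*x - a*x^2 - b*x} = sup_x {(y-b)*x - a*x^2}
FOC: (y - b) - 2a*x = 0 => x* = (y - b)/(2a)
x* = (5.5421 + 7)/(2*10) = 0.6271
f*(5.5421) = (y-b)^2/(4a) = (5.5421 + 7)^2/(4*10)
= 157.3043/40 = 3.9326


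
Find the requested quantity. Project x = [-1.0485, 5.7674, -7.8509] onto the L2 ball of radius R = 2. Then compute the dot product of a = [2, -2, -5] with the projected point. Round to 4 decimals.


Step 1: Compute ||x|| (intermediates to 6 decimals).
||x|| = sqrt((-1.0485)^2 + 5.7674^2 + (-7.8509)^2) = 9.797902
Step 2: Project.
Since ||x|| > R, scale = R/||x|| = 2/9.797902 = 0.204125, proj(x) = scale * x
proj(x) = [-0.214025, 1.177271, -1.602565]
Step 3: Dot product.
a^T * proj(x) = 2*(-0.214025) - 2*1.177271 - 5*(-1.602565) = 5.2302


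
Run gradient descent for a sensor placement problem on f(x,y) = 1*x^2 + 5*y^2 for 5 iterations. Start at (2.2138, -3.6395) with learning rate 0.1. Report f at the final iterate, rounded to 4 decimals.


Gradient descent on f(x,y) = 1*x^2 + 5*y^2.
Starting point: (2.2138, -3.6395), alpha = 0.1
Step 1: grad_x = 2*1*2.2138 = 4.4276, grad_y = 2*5*-3.6395 = -36.395
  x_1 = 2.2138 - 0.1*4.4276 = 1.771
  y_1 = -3.6395 - 0.1*-36.395 = 0.0
Step 2: grad_x = 2*1*1.771 = 3.5421, grad_y = 2*5*0.0 = 0.0
  x_2 = 1.771 - 0.1*3.5421 = 1.4168
  y_2 = 0.0 - 0.1*0.0 = 0.0
Step 3: grad_x = 2*1*1.4168 = 2.8337, grad_y = 2*5*0.0 = 0.0
  x_3 = 1.4168 - 0.1*2.8337 = 1.1335
  y_3 = 0.0 - 0.1*0.0 = 0.0
Step 4: grad_x = 2*1*1.1335 = 2.2669, grad_y = 2*5*0.0 = 0.0
  x_4 = 1.1335 - 0.1*2.2669 = 0.9068
  y_4 = 0.0 - 0.1*0.0 = 0.0
Step 5: grad_x = 2*1*0.9068 = 1.8135, grad_y = 2*5*0.0 = 0.0
  x_5 = 0.9068 - 0.1*1.8135 = 0.7254
  y_5 = 0.0 - 0.1*0.0 = 0.0
f(0.7254, 0.0) = 1*0.7254^2 + 5*0.0^2 = 0.5262


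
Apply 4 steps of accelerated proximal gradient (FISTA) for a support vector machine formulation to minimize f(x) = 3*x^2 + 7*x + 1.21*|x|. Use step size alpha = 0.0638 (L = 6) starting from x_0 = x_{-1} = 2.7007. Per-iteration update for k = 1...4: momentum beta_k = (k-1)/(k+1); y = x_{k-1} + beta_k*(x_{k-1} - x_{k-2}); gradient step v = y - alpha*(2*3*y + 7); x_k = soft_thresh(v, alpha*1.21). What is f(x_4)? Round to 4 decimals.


FISTA on f(x) = 3*x^2 + 7*x + 1.21*|x|
L = 6, alpha = 0.0638
Iteration 1: beta = 0.0, y = 2.7007 + 0.0*(2.7007 - 2.7007) = 2.7007
  grad(y) = 23.2042, v = y - alpha*grad = 1.2203
  prox(v) = soft_thresh(1.2203, 0.0772) = 1.1431
Iteration 2: beta = 0.3333, y = 1.1431 + 0.3333*(1.1431 - 2.7007) = 0.6239
  grad(y) = 10.7432, v = y - alpha*grad = -0.0616
  prox(v) = soft_thresh(-0.0616, 0.0772) = 0.0
Iteration 3: beta = 0.5, y = 0.0 + 0.5*(0.0 - 1.1431) = -0.5715
  grad(y) = 3.5708, v = y - alpha*grad = -0.7994
  prox(v) = soft_thresh(-0.7994, 0.0772) = -0.7222
Iteration 4: beta = 0.6, y = -0.7222 + 0.6*(-0.7222 - 0.0) = -1.1554
  grad(y) = 0.0673, v = y - alpha*grad = -1.1597
  prox(v) = soft_thresh(-1.1597, 0.0772) = -1.0825
f(x_4) = 3*(-1.0825)^2 + 7*(-1.0825) + 1.21*|-1.0825| = -2.7522


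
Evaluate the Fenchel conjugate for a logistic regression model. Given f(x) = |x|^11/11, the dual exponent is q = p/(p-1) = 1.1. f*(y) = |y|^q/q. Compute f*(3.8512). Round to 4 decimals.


The conjugate exponent q satisfies 1/p + 1/q = 1.
p = 11, so q = 11/(11 - 1) = 1.1
|y|^q = 3.8512^1.1 = 4.4071
f*(3.8512) = 4.4071 / 1.1 = 4.0065


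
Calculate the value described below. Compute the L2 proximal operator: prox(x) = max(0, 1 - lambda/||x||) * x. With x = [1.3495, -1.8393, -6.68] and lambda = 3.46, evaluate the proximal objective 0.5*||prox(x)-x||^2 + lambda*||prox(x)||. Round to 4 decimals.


Step 1: Compute ||x||.
||x|| = 7.0588
Step 2: Compute scaling factor.
scale = max(0, 1 - 3.46/7.0588) = 0.5098
Step 3: prox(x) = [0.688, -0.9377, -3.4057]
||prox(x)|| = 3.5988
Step 4: Proximal objective.
0.5*||prox-x||^2 = 5.9858
lambda*||prox|| = 12.4518
Total = 18.4376


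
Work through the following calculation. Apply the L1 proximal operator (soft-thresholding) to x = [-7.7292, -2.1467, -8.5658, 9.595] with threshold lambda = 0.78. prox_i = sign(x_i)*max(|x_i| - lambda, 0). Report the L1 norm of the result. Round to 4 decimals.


Soft-thresholding with lambda = 0.78:
prox(-7.7292) = sign(-7.7292)*max(|-7.7292| - 0.78, 0) = -6.9492
prox(-2.1467) = sign(-2.1467)*max(|-2.1467| - 0.78, 0) = -1.3667
prox(-8.5658) = sign(-8.5658)*max(|-8.5658| - 0.78, 0) = -7.7858
prox(9.595) = sign(9.595)*max(|9.595| - 0.78, 0) = 8.815
prox(x) = [-6.9492, -1.3667, -7.7858, 8.815]
||prox(x)||_1 = 6.9492 + 1.3667 + 7.7858 + 8.815 = 24.9167


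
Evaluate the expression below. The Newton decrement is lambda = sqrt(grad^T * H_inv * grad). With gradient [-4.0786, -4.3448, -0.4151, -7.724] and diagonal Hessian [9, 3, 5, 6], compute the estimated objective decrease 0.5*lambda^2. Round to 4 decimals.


Step 1: H is diagonal, so H^(-1) * g = [-0.4532, -1.4483, -0.083, -1.2873].
Step 2: g^T H^(-1) g = sum_i g_i^2 / H_ii
  = (-4.0786)^2/9 + (-4.3448)^2/3 + (-0.4151)^2/5 + (-7.724)^2/6
  = 1.8483 + 6.2924 + 0.0345 + 9.9434 = 18.1186
Step 3: Objective decrease = 0.5 * g^T H^(-1) g = 9.0593


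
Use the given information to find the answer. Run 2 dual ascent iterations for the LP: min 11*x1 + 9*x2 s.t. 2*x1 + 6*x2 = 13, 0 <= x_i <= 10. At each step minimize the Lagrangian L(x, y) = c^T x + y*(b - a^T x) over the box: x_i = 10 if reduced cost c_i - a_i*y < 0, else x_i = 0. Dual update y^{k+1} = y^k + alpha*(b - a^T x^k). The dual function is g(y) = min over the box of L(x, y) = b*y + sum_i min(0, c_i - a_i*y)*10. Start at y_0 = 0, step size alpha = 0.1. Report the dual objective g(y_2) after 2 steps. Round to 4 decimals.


Dual ascent for LP: min 11*x1 + 9*x2, 2*x1 + 6*x2 = 13, 0 <= x_i <= 10
Step 1: y^k = 0.0, reduced costs: (11.0, 9.0)
  x^k = (0.0, 0.0), subgradient = b - a^T x = 13.0
  y^{k+1} = 0.0 + 0.1*13.0 = 1.3
Step 2: y^k = 1.3, reduced costs: (8.4, 1.2)
  x^k = (0.0, 0.0), subgradient = b - a^T x = 13.0
  y^{k+1} = 1.3 + 0.1*13.0 = 2.6
Dual objective at y_2 = 2.6: reduced costs (5.8, -6.6), box minimizer x = (0.0, 10.0)
g(y_2) = b*y + (c1 - a1*y)*x1 + (c2 - a2*y)*x2 = 13*2.6 + 5.8*0.0 + (-6.6)*10.0 = 33.8 + 0.0 - 66.0 = -32.2


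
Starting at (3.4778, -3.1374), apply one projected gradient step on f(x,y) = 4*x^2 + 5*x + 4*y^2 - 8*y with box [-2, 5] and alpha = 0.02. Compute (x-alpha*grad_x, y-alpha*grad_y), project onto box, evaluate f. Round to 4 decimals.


Step 1: Compute gradient at (3.4778, -3.1374).
grad_x = 2*4*3.4778 + 5 = 32.8224
grad_y = 2*4*-3.1374 - 8 = -33.0992
Step 2: Gradient step.
x_raw = 3.4778 - 0.02*32.8224 = 2.8214
y_raw = -3.1374 - 0.02*-33.0992 = -2.4754
Step 3: Project onto [-2, 5].
x_proj = clip(2.8214) = 2.8214
y_proj = clip(-2.4754) = -2.0
Step 4: Evaluate f.
f(2.8214, -2.0) = 77.9469


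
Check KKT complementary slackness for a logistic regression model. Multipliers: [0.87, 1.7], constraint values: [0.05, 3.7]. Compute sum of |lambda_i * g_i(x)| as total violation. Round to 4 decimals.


KKT complementary slackness check:
lambda_1 * g_1 = 0.87 * 0.05 = 0.0435
lambda_2 * g_2 = 1.7 * 3.7 = 6.29
Total violation = 0.0435 + 6.29 = 6.3335


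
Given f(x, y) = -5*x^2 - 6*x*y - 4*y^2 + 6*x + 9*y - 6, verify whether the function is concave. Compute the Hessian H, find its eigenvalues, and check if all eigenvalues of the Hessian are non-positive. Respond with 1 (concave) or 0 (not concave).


The Hessian of f(x,y) = -5*x^2 - 6*x*y - 4*y^2 + 6*x + 9*y - 6 is:
H = [[-10, -6], [-6, -8]]
Trace = -10 - 8 = -18
Determinant = -10*-8 - (-6)^2 = 44
Discriminant = (-18)^2 - 4*44 = 148.0
Eigenvalues: lambda_1 = -15.0828, lambda_2 = -2.9172
The function is concave.

1


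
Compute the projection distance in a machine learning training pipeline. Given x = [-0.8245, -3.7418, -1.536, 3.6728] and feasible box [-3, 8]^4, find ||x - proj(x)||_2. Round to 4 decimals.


Project each component onto [-3, 8].
clip(-0.8245) = -0.8245, clip(-3.7418) = -3.0, clip(-1.536) = -1.536, clip(3.6728) = 3.6728
Projection = [-0.8245, -3.0, -1.536, 3.6728]
Squared diffs: [0.0, 0.5503, 0.0, 0.0]
Distance = sqrt(0.5503) = 0.7418


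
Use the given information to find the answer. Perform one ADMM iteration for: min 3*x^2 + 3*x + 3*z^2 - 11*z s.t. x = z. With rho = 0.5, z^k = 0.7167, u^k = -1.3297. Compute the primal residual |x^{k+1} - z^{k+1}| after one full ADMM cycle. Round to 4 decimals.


ADMM iteration with rho = 0.5, z^k = 0.7167, u^k = -1.3297
Step 1: x-update.
Minimize 3*x^2 + 3*x + (0.5/2)*(x - 0.7167 - 1.3297)^2
FOC: (2*3 + 0.5)*x = -3 + 0.5*(0.7167 + 1.3297)
x^{k+1} = -0.3041
Step 2: z-update.
Minimize 3*z^2 - 11*z + (0.5/2)*(-0.3041 - z - 1.3297)^2
FOC: (2*3 + 0.5)*z = 11 + 0.5*(-0.3041 - 1.3297)
z^{k+1} = 1.5666
Step 3: u-update.
u^{k+1} = -1.3297 - 0.3041 - 1.5666 = -3.2005
Step 4: Primal residual = |-0.3041 - 1.5666| = 1.8708


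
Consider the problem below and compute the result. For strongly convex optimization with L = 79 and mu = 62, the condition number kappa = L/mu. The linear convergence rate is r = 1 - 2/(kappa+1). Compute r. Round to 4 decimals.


Step 1: Compute the condition number.
kappa = L/mu = 79/62 = 1.2742
Step 2: Compute the convergence rate.
r = 1 - 2/(kappa + 1) = 1 - 2*mu/(L + mu) = (L - mu)/(L + mu) = 17/141 = 0.1206


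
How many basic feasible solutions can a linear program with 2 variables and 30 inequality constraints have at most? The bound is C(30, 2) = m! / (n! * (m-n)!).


Each vertex corresponds to some choice of n active constraints out of m, so the number of vertices is at most C(m, n) = m! / (n!(m-n)!).
m = 30, n = 2
Numerator: 30 * 29
Denominator: 2! = 2
C(30, 2) = 435


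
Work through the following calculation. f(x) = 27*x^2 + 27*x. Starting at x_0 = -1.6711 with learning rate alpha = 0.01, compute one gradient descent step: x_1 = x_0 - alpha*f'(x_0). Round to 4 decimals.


We compute the gradient at x_0 and apply the update.
f'(x) = 54*x + 27
f'(-1.6711) = 54*-1.6711 + 27 = -63.2394
x_1 = -1.6711 - 0.01*-63.2394 = -1.0387


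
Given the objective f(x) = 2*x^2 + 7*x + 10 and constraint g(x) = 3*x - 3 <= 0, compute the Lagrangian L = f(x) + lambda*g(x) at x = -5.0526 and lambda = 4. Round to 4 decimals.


Step 1: Evaluate f(x).
f(-5.0526) = 2*(-5.0526)^2 + 7*(-5.0526) + 10 = 25.6893
Step 2: Evaluate g(x).
g(-5.0526) = 3*-5.0526 - 3 = -18.1578
Step 3: Compute Lagrangian.
L = 25.6893 + 4*-18.1578 = -46.9419


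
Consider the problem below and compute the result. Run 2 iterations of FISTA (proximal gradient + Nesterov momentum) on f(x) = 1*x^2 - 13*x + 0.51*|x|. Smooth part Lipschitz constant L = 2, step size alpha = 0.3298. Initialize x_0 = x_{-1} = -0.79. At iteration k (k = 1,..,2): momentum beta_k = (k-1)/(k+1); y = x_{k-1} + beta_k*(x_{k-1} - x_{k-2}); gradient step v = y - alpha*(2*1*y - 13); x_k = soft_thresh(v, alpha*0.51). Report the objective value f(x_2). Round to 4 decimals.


FISTA on f(x) = 1*x^2 - 13*x + 0.51*|x|
L = 2, alpha = 0.3298
Iteration 1: beta = 0.0, y = -0.79 + 0.0*(-0.79 + 0.79) = -0.79
  grad(y) = -14.58, v = y - alpha*grad = 4.0185
  prox(v) = soft_thresh(4.0185, 0.1682) = 3.8503
Iteration 2: beta = 0.3333, y = 3.8503 + 0.3333*(3.8503 + 0.79) = 5.397
  grad(y) = -2.2059, v = y - alpha*grad = 6.1246
  prox(v) = soft_thresh(6.1246, 0.1682) = 5.9564
f(x_2) = 1*5.9564^2 - 13*5.9564 + 0.51*|5.9564| = -38.9167


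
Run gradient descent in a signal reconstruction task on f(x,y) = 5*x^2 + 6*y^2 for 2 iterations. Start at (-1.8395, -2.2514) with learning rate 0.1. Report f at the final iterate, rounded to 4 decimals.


Gradient descent on f(x,y) = 5*x^2 + 6*y^2.
Starting point: (-1.8395, -2.2514), alpha = 0.1
Step 1: grad_x = 2*5*-1.8395 = -18.395, grad_y = 2*6*-2.2514 = -27.0168
  x_1 = -1.8395 - 0.1*-18.395 = 0.0
  y_1 = -2.2514 - 0.1*-27.0168 = 0.4503
Step 2: grad_x = 2*5*0.0 = 0.0, grad_y = 2*6*0.4503 = 5.4034
  x_2 = 0.0 - 0.1*0.0 = 0.0
  y_2 = 0.4503 - 0.1*5.4034 = -0.0901
f(0.0, -0.0901) = 5*0.0^2 + 6*(-0.0901)^2 = 0.0487


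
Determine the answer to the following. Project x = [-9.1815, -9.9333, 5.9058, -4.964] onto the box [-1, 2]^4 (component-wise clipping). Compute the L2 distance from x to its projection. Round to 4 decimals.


Project each component onto [-1, 2].
clip(-9.1815) = -1.0, clip(-9.9333) = -1.0, clip(5.9058) = 2.0, clip(-4.964) = -1.0
Projection = [-1.0, -1.0, 2.0, -1.0]
Squared diffs: [66.9369, 79.8038, 15.2553, 15.7133]
Distance = sqrt(177.7093) = 13.3308


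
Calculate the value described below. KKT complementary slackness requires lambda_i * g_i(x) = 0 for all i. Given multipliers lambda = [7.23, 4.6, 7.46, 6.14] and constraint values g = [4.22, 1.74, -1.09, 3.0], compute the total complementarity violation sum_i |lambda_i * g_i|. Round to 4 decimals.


KKT complementary slackness check:
lambda_1 * g_1 = 7.23 * 4.22 = 30.5106
lambda_2 * g_2 = 4.6 * 1.74 = 8.004
lambda_3 * g_3 = 7.46 * -1.09 = -8.1314
lambda_4 * g_4 = 6.14 * 3.0 = 18.42
Total violation = 30.5106 + 8.004 + 8.1314 + 18.42 = 65.066


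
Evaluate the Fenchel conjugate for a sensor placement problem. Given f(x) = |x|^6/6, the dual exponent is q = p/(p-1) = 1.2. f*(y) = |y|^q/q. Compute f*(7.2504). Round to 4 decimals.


The conjugate exponent q satisfies 1/p + 1/q = 1.
p = 6, so q = 6/(6 - 1) = 1.2
|y|^q = 7.2504^1.2 = 10.7754
f*(7.2504) = 10.7754 / 1.2 = 8.9795


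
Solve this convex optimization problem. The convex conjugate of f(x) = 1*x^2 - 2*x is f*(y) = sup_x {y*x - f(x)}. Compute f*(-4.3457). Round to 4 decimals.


f*(y) = sup_x {y*x - a*x^2 - b*x} = sup_x {(y-b)*x - a*x^2}
FOC: (y - b) - 2a*x = 0 => x* = (y - b)/(2a)
x* = (-4.3457 + 2)/(2*1) = -1.1729
f*(-4.3457) = (y-b)^2/(4a) = (-4.3457 + 2)^2/(4*1)
= 5.5023/4 = 1.3756


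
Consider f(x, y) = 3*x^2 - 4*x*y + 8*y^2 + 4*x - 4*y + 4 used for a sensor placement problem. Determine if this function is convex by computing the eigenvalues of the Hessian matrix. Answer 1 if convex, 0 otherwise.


The Hessian of f(x,y) = 3*x^2 - 4*x*y + 8*y^2 + 4*x - 4*y + 4 is:
H = [[6, -4], [-4, 16]]
Trace = 6 + 16 = 22
Determinant = 6*16 - (-4)^2 = 80
Discriminant = (22)^2 - 4*80 = 164.0
Eigenvalues: lambda_1 = 4.5969, lambda_2 = 17.4031
The function is convex.

1


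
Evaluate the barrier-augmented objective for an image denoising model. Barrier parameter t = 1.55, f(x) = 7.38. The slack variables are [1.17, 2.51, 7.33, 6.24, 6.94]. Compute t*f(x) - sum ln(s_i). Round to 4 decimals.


Step 1: Compute log-barrier.
ln values: [0.157, 0.9203, 1.992, 1.831, 1.9373]
phi = -(0.157 + 0.9203 + 1.992 + 1.831 + 1.9373) = -6.8375
Step 2: Compute augmented objective.
t*f(x) = 1.55*7.38 = 11.439
Total = 11.439 - 6.8375 = 4.6015


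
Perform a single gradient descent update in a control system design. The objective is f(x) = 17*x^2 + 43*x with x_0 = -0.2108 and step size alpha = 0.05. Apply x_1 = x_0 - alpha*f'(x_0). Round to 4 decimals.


We compute the gradient at x_0 and apply the update.
f'(x) = 34*x + 43
f'(-0.2108) = 34*-0.2108 + 43 = 35.8328
x_1 = -0.2108 - 0.05*35.8328 = -2.0024


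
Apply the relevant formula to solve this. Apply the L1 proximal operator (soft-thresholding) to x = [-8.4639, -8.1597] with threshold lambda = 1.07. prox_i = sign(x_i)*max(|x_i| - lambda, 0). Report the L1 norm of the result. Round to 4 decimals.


Soft-thresholding with lambda = 1.07:
prox(-8.4639) = sign(-8.4639)*max(|-8.4639| - 1.07, 0) = -7.3939
prox(-8.1597) = sign(-8.1597)*max(|-8.1597| - 1.07, 0) = -7.0897
prox(x) = [-7.3939, -7.0897]
||prox(x)||_1 = 7.3939 + 7.0897 = 14.4836


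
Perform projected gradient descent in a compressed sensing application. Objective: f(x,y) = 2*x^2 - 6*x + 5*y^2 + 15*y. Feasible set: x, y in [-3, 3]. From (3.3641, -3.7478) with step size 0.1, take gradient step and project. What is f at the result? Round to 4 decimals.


Step 1: Compute gradient at (3.3641, -3.7478).
grad_x = 2*2*3.3641 - 6 = 7.4564
grad_y = 2*5*-3.7478 + 15 = -22.478
Step 2: Gradient step.
x_raw = 3.3641 - 0.1*7.4564 = 2.6185
y_raw = -3.7478 - 0.1*-22.478 = -1.5
Step 3: Project onto [-3, 3].
x_proj = clip(2.6185) = 2.6185
y_proj = clip(-1.5) = -1.5
Step 4: Evaluate f.
f(2.6185, -1.5) = -13.2481


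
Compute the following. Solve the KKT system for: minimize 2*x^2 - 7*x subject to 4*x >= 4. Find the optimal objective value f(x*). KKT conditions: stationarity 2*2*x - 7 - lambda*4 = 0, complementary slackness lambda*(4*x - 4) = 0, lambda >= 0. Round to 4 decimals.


Step 1: Try lambda = 0 (constraint inactive).
Stationarity: 2*2*x - 7 = 0
x* = 7/(2*2) = 1.75
Check constraint: 4*1.75 = 7.0 >= 4 -- satisfied.
Step 2: Compute optimal value.
f(x*) = 2*1.75^2 - 7*1.75 = -6.125


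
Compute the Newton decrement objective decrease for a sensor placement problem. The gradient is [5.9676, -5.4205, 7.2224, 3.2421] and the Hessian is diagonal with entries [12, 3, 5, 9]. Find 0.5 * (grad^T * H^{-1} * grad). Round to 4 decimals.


Step 1: H is diagonal, so H^(-1) * g = [0.4973, -1.8068, 1.4445, 0.3602].
Step 2: g^T H^(-1) g = sum_i g_i^2 / H_ii
  = (5.9676)^2/12 + (-5.4205)^2/3 + (7.2224)^2/5 + (3.2421)^2/9
  = 2.9677 + 9.7939 + 10.4326 + 1.1679 = 24.3622
Step 3: Objective decrease = 0.5 * g^T H^(-1) g = 12.1811


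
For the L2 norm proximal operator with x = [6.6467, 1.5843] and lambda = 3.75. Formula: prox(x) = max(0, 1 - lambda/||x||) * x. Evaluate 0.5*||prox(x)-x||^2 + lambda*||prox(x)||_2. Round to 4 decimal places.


Step 1: Compute ||x||.
||x|| = 6.8329
Step 2: Compute scaling factor.
scale = max(0, 1 - 3.75/6.8329) = 0.4512
Step 3: prox(x) = [2.9989, 0.7148]
||prox(x)|| = 3.0829
Step 4: Proximal objective.
0.5*||prox-x||^2 = 7.0313
lambda*||prox|| = 11.5609
Total = 18.5922


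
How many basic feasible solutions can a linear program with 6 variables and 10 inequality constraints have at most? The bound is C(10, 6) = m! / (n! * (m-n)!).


Each vertex corresponds to some choice of n active constraints out of m, so the number of vertices is at most C(m, n) = m! / (n!(m-n)!).
m = 10, n = 6
Numerator: 10 * 9 * 8 * 7 * 6 * 5
Denominator: 6! = 720
C(10, 6) = 210


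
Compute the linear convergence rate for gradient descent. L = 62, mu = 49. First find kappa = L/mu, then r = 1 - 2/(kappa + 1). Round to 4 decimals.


Step 1: Compute the condition number.
kappa = L/mu = 62/49 = 1.2653
Step 2: Compute the convergence rate.
r = 1 - 2/(kappa + 1) = 1 - 2*mu/(L + mu) = (L - mu)/(L + mu) = 13/111 = 0.1171


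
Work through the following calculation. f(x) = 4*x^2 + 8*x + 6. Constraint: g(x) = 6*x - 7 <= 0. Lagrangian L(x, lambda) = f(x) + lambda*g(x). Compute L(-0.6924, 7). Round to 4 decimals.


Step 1: Evaluate f(x).
f(-0.6924) = 4*(-0.6924)^2 + 8*(-0.6924) + 6 = 2.3785
Step 2: Evaluate g(x).
g(-0.6924) = 6*-0.6924 - 7 = -11.1544
Step 3: Compute Lagrangian.
L = 2.3785 + 7*-11.1544 = -75.7023


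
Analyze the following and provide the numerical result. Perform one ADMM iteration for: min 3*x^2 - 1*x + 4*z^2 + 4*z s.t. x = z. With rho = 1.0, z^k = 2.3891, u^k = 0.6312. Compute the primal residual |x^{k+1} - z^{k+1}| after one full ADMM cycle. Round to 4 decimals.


ADMM iteration with rho = 1.0, z^k = 2.3891, u^k = 0.6312
Step 1: x-update.
Minimize 3*x^2 - 1*x + (1.0/2)*(x - 2.3891 + 0.6312)^2
FOC: (2*3 + 1.0)*x = 1 + 1.0*(2.3891 - 0.6312)
x^{k+1} = 0.394
Step 2: z-update.
Minimize 4*z^2 + 4*z + (1.0/2)*(0.394 - z + 0.6312)^2
FOC: (2*4 + 1.0)*z = -4 + 1.0*(0.394 + 0.6312)
z^{k+1} = -0.3305
Step 3: u-update.
u^{k+1} = 0.6312 + 0.394 + 0.3305 = 1.3557
Step 4: Primal residual = |0.394 + 0.3305| = 0.7245


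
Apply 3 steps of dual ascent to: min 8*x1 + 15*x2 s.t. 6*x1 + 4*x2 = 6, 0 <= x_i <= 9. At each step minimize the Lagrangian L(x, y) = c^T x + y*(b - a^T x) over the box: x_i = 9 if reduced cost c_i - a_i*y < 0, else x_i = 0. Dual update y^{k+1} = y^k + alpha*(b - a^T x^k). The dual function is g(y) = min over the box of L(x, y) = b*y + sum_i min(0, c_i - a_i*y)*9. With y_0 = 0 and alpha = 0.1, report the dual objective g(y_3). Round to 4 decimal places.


Dual ascent for LP: min 8*x1 + 15*x2, 6*x1 + 4*x2 = 6, 0 <= x_i <= 9
Step 1: y^k = 0.0, reduced costs: (8.0, 15.0)
  x^k = (0.0, 0.0), subgradient = b - a^T x = 6.0
  y^{k+1} = 0.0 + 0.1*6.0 = 0.6
Step 2: y^k = 0.6, reduced costs: (4.4, 12.6)
  x^k = (0.0, 0.0), subgradient = b - a^T x = 6.0
  y^{k+1} = 0.6 + 0.1*6.0 = 1.2
Step 3: y^k = 1.2, reduced costs: (0.8, 10.2)
  x^k = (0.0, 0.0), subgradient = b - a^T x = 6.0
  y^{k+1} = 1.2 + 0.1*6.0 = 1.8
Dual objective at y_3 = 1.8: reduced costs (-2.8, 7.8), box minimizer x = (9.0, 0.0)
g(y_3) = b*y + (c1 - a1*y)*x1 + (c2 - a2*y)*x2 = 6*1.8 + (-2.8)*9.0 + 7.8*0.0 = 10.8 - 25.2 + 0.0 = -14.4


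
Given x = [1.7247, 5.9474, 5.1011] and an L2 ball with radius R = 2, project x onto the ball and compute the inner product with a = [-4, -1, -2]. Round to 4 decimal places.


Step 1: Compute ||x|| (intermediates to 6 decimals).
||x|| = sqrt(1.7247^2 + 5.9474^2 + 5.1011^2) = 8.022928
Step 2: Project.
Since ||x|| > R, scale = R/||x|| = 2/8.022928 = 0.249286, proj(x) = scale * x
proj(x) = [0.429944, 1.482604, 1.271633]
Step 3: Dot product.
a^T * proj(x) = -4*0.429944 - 1*1.482604 - 2*1.271633 = -5.7456


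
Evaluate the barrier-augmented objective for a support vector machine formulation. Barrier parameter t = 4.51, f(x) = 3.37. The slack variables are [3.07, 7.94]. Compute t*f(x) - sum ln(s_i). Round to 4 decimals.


Step 1: Compute log-barrier.
ln values: [1.1217, 2.0719]
phi = -(1.1217 + 2.0719) = -3.1936
Step 2: Compute augmented objective.
t*f(x) = 4.51*3.37 = 15.1987
Total = 15.1987 - 3.1936 = 12.0051


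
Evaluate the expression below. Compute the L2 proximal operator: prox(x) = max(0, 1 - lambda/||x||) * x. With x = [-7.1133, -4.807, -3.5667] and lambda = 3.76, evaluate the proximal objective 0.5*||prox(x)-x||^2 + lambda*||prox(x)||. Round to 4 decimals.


Step 1: Compute ||x||.
||x|| = 9.2966
Step 2: Compute scaling factor.
scale = max(0, 1 - 3.76/9.2966) = 0.5956
Step 3: prox(x) = [-4.2363, -2.8628, -2.1242]
||prox(x)|| = 5.5366
Step 4: Proximal objective.
0.5*||prox-x||^2 = 7.0688
lambda*||prox|| = 20.8176
Total = 27.8866


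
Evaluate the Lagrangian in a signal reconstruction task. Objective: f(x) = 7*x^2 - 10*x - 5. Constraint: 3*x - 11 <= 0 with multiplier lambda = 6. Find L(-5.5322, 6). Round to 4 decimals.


Step 1: Evaluate f(x).
f(-5.5322) = 7*(-5.5322)^2 - 10*(-5.5322) - 5 = 264.5587
Step 2: Evaluate g(x).
g(-5.5322) = 3*-5.5322 - 11 = -27.5966
Step 3: Compute Lagrangian.
L = 264.5587 + 6*-27.5966 = 98.9791


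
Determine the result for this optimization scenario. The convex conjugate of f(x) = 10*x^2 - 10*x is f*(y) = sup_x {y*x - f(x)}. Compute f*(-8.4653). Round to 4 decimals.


f*(y) = sup_x {y*x - a*x^2 - b*x} = sup_x {(y-b)*x - a*x^2}
FOC: (y - b) - 2a*x = 0 => x* = (y - b)/(2a)
x* = (-8.4653 + 10)/(2*10) = 0.0767
f*(-8.4653) = (y-b)^2/(4a) = (-8.4653 + 10)^2/(4*10)
= 2.3553/40 = 0.0589


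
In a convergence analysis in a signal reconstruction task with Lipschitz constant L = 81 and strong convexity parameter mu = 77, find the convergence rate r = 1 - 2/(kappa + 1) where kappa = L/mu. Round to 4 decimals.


Step 1: Compute the condition number.
kappa = L/mu = 81/77 = 1.0519
Step 2: Compute the convergence rate.
r = 1 - 2/(kappa + 1) = 1 - 2*mu/(L + mu) = (L - mu)/(L + mu) = 4/158 = 0.0253


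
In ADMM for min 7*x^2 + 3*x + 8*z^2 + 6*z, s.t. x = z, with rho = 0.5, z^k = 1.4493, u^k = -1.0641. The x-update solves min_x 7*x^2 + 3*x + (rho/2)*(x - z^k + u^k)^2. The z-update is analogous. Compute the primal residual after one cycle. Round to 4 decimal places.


ADMM iteration with rho = 0.5, z^k = 1.4493, u^k = -1.0641
Step 1: x-update.
Minimize 7*x^2 + 3*x + (0.5/2)*(x - 1.4493 - 1.0641)^2
FOC: (2*7 + 0.5)*x = -3 + 0.5*(1.4493 + 1.0641)
x^{k+1} = -0.1202
Step 2: z-update.
Minimize 8*z^2 + 6*z + (0.5/2)*(-0.1202 - z - 1.0641)^2
FOC: (2*8 + 0.5)*z = -6 + 0.5*(-0.1202 - 1.0641)
z^{k+1} = -0.3995
Step 3: u-update.
u^{k+1} = -1.0641 - 0.1202 + 0.3995 = -0.7848
Step 4: Primal residual = |-0.1202 + 0.3995| = 0.2793


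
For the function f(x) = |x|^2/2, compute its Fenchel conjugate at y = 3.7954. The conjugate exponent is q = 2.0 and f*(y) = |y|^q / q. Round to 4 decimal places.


The conjugate exponent q satisfies 1/p + 1/q = 1.
p = 2, so q = 2/(2 - 1) = 2.0
|y|^q = 3.7954^2.0 = 14.4051
f*(3.7954) = 14.4051 / 2.0 = 7.2025


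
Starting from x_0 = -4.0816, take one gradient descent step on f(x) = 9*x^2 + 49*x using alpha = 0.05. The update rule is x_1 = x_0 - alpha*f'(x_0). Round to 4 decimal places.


We compute the gradient at x_0 and apply the update.
f'(x) = 18*x + 49
f'(-4.0816) = 18*-4.0816 + 49 = -24.4688
x_1 = -4.0816 - 0.05*-24.4688 = -2.8582


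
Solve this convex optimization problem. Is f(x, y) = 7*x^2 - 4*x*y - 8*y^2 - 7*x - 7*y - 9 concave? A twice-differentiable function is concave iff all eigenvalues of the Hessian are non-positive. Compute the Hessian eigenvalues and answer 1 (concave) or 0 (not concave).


The Hessian of f(x,y) = 7*x^2 - 4*x*y - 8*y^2 - 7*x - 7*y - 9 is:
H = [[14, -4], [-4, -16]]
Trace = 14 - 16 = -2
Determinant = 14*-16 - (-4)^2 = -240
Discriminant = (-2)^2 - 4*-240 = 964.0
Eigenvalues: lambda_1 = -16.5242, lambda_2 = 14.5242
The function is not concave.

0


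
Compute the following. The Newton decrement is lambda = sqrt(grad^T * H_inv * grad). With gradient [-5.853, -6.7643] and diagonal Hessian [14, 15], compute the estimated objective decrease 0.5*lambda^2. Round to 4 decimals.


Step 1: H is diagonal, so H^(-1) * g = [-0.4181, -0.451].
Step 2: g^T H^(-1) g = sum_i g_i^2 / H_ii
  = (-5.853)^2/14 + (-6.7643)^2/15
  = 2.447 + 3.0504 = 5.4974
Step 3: Objective decrease = 0.5 * g^T H^(-1) g = 2.7487


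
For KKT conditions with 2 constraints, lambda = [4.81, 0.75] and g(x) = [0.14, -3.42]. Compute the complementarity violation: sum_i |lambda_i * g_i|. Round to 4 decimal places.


KKT complementary slackness check:
lambda_1 * g_1 = 4.81 * 0.14 = 0.6734
lambda_2 * g_2 = 0.75 * -3.42 = -2.565
Total violation = 0.6734 + 2.565 = 3.2384


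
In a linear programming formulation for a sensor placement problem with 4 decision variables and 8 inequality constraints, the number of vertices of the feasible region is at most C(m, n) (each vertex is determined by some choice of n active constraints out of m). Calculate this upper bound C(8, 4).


Each vertex corresponds to some choice of n active constraints out of m, so the number of vertices is at most C(m, n) = m! / (n!(m-n)!).
m = 8, n = 4
Numerator: 8 * 7 * 6 * 5
Denominator: 4! = 24
C(8, 4) = 70


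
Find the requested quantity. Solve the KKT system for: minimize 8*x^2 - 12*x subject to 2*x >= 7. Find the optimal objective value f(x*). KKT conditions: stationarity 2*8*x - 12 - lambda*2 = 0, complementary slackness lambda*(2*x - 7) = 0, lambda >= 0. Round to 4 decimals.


Step 1: Try lambda = 0 (constraint inactive).
x_unc = 12/(2*8) = 0.75
Check: 2*0.75 = 1.5 < 7 -- violated!
Step 2: Constraint must be active: 2*x = 7
x* = 7/2 = 3.5
lambda = (2*8*3.5 - 12)/2 = 22.0
Step 3: Compute optimal value.
f(x*) = 8*3.5^2 - 12*3.5 = 56.0


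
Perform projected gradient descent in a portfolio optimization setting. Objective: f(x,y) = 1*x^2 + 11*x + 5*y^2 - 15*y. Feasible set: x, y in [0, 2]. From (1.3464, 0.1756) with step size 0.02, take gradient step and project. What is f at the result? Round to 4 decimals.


Step 1: Compute gradient at (1.3464, 0.1756).
grad_x = 2*1*1.3464 + 11 = 13.6928
grad_y = 2*5*0.1756 - 15 = -13.244
Step 2: Gradient step.
x_raw = 1.3464 - 0.02*13.6928 = 1.0725
y_raw = 0.1756 - 0.02*-13.244 = 0.4405
Step 3: Project onto [0, 2].
x_proj = clip(1.0725) = 1.0725
y_proj = clip(0.4405) = 0.4405
Step 4: Evaluate f.
f(1.0725, 0.4405) = 7.3112


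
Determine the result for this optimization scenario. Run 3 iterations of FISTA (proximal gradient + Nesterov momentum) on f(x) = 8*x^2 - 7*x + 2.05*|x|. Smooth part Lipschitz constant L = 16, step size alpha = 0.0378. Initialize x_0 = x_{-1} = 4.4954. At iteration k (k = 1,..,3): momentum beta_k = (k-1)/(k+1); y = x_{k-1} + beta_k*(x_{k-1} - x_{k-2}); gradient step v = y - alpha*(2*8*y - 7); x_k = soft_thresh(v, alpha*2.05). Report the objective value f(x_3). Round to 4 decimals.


FISTA on f(x) = 8*x^2 - 7*x + 2.05*|x|
L = 16, alpha = 0.0378
Iteration 1: beta = 0.0, y = 4.4954 + 0.0*(4.4954 - 4.4954) = 4.4954
  grad(y) = 64.9264, v = y - alpha*grad = 2.0412
  prox(v) = soft_thresh(2.0412, 0.0775) = 1.9637
Iteration 2: beta = 0.3333, y = 1.9637 + 0.3333*(1.9637 - 4.4954) = 1.1198
  grad(y) = 10.9166, v = y - alpha*grad = 0.7071
  prox(v) = soft_thresh(0.7071, 0.0775) = 0.6297
Iteration 3: beta = 0.5, y = 0.6297 + 0.5*(0.6297 - 1.9637) = -0.0374
  grad(y) = -7.5979, v = y - alpha*grad = 0.2498
  prox(v) = soft_thresh(0.2498, 0.0775) = 0.1723
f(x_3) = 8*0.1723^2 - 7*0.1723 + 2.05*|0.1723| = -0.6155
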